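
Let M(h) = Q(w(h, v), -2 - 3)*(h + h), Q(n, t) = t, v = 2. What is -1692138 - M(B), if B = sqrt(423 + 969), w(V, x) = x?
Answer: -1692138 + 40*sqrt(87) ≈ -1.6918e+6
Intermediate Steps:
B = 4*sqrt(87) (B = sqrt(1392) = 4*sqrt(87) ≈ 37.310)
M(h) = -10*h (M(h) = (-2 - 3)*(h + h) = -10*h)
-1692138 - M(B) = -1692138 - (-10)*4*sqrt(87) = -1692138 - (-40)*sqrt(87) = -1692138 + 40*sqrt(87)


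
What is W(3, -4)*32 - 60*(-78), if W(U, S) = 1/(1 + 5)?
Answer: 14056/3 ≈ 4685.3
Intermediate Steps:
W(U, S) = ⅙ (W(U, S) = 1/6 = ⅙)
W(3, -4)*32 - 60*(-78) = (⅙)*32 - 60*(-78) = 16/3 + 4680 = 14056/3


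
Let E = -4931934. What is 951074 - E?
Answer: 5883008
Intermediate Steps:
951074 - E = 951074 - 1*(-4931934) = 951074 + 4931934 = 5883008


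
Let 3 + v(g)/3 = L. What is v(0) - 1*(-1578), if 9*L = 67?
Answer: 4774/3 ≈ 1591.3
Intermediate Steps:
L = 67/9 (L = (⅑)*67 = 67/9 ≈ 7.4444)
v(g) = 40/3 (v(g) = -9 + 3*(67/9) = -9 + 67/3 = 40/3)
v(0) - 1*(-1578) = 40/3 - 1*(-1578) = 40/3 + 1578 = 4774/3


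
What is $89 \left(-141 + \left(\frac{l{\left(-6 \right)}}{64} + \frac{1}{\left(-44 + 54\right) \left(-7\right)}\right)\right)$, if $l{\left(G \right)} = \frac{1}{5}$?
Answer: $- \frac{5622397}{448} \approx -12550.0$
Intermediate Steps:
$l{\left(G \right)} = \frac{1}{5}$
$89 \left(-141 + \left(\frac{l{\left(-6 \right)}}{64} + \frac{1}{\left(-44 + 54\right) \left(-7\right)}\right)\right) = 89 \left(-141 + \left(\frac{1}{5 \cdot 64} + \frac{1}{\left(-44 + 54\right) \left(-7\right)}\right)\right) = 89 \left(-141 + \left(\frac{1}{5} \cdot \frac{1}{64} + \frac{1}{10} \left(- \frac{1}{7}\right)\right)\right) = 89 \left(-141 + \left(\frac{1}{320} + \frac{1}{10} \left(- \frac{1}{7}\right)\right)\right) = 89 \left(-141 + \left(\frac{1}{320} - \frac{1}{70}\right)\right) = 89 \left(-141 - \frac{5}{448}\right) = 89 \left(- \frac{63173}{448}\right) = - \frac{5622397}{448}$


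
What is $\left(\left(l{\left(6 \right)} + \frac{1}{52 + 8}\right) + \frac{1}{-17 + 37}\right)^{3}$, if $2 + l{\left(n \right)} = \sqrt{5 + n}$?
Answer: $- \frac{239714}{3375} + \frac{1666 \sqrt{11}}{75} \approx 2.6469$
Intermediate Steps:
$l{\left(n \right)} = -2 + \sqrt{5 + n}$
$\left(\left(l{\left(6 \right)} + \frac{1}{52 + 8}\right) + \frac{1}{-17 + 37}\right)^{3} = \left(\left(\left(-2 + \sqrt{5 + 6}\right) + \frac{1}{52 + 8}\right) + \frac{1}{-17 + 37}\right)^{3} = \left(\left(\left(-2 + \sqrt{11}\right) + \frac{1}{60}\right) + \frac{1}{20}\right)^{3} = \left(\left(- \frac{119}{60} + \sqrt{11}\right) + \frac{1}{20}\right)^{3} = \left(- \frac{29}{15} + \sqrt{11}\right)^{3}$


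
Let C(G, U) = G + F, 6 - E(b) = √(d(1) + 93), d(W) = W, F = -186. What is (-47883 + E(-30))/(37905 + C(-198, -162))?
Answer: -15959/12507 - √94/37521 ≈ -1.2763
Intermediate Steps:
E(b) = 6 - √94 (E(b) = 6 - √(1 + 93) = 6 - √94)
C(G, U) = -186 + G (C(G, U) = G - 186 = -186 + G)
(-47883 + E(-30))/(37905 + C(-198, -162)) = (-47883 + (6 - √94))/(37905 + (-186 - 198)) = (-47877 - √94)/(37905 - 384) = (-47877 - √94)/37521 = (-47877 - √94)*(1/37521) = -15959/12507 - √94/37521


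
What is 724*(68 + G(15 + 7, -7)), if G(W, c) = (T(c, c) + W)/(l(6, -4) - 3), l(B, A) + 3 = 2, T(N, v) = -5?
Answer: 46155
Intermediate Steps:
l(B, A) = -1 (l(B, A) = -3 + 2 = -1)
G(W, c) = 5/4 - W/4 (G(W, c) = (-5 + W)/(-1 - 3) = (-5 + W)/(-4) = (-5 + W)*(-¼) = 5/4 - W/4)
724*(68 + G(15 + 7, -7)) = 724*(68 + (5/4 - (15 + 7)/4)) = 724*(68 + (5/4 - ¼*22)) = 724*(68 + (5/4 - 11/2)) = 724*(68 - 17/4) = 724*(255/4) = 46155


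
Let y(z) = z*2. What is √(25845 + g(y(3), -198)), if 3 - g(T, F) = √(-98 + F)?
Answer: √(25848 - 2*I*√74) ≈ 160.77 - 0.0535*I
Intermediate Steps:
y(z) = 2*z
g(T, F) = 3 - √(-98 + F)
√(25845 + g(y(3), -198)) = √(25845 + (3 - √(-98 - 198))) = √(25845 + (3 - √(-296))) = √(25845 + (3 - 2*I*√74)) = √(25848 - 2*I*√74)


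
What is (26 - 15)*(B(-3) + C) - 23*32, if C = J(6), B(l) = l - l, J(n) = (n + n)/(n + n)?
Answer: -725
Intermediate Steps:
J(n) = 1 (J(n) = (2*n)/((2*n)) = (2*n)*(1/(2*n)) = 1)
B(l) = 0
C = 1
(26 - 15)*(B(-3) + C) - 23*32 = (26 - 15)*(0 + 1) - 23*32 = 11*1 - 736 = 11 - 736 = -725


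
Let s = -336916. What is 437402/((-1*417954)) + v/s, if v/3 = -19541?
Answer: -61433007445/70407694932 ≈ -0.87253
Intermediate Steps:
v = -58623 (v = 3*(-19541) = -58623)
437402/((-1*417954)) + v/s = 437402/((-1*417954)) - 58623/(-336916) = 437402/(-417954) - 58623*(-1/336916) = 437402*(-1/417954) + 58623/336916 = -218701/208977 + 58623/336916 = -61433007445/70407694932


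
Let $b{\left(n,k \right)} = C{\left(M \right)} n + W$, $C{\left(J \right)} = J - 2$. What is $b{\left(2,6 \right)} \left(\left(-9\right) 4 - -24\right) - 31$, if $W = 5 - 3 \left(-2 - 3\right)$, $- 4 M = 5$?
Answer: $-193$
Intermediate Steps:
$M = - \frac{5}{4}$ ($M = \left(- \frac{1}{4}\right) 5 = - \frac{5}{4} \approx -1.25$)
$C{\left(J \right)} = -2 + J$ ($C{\left(J \right)} = J - 2 = -2 + J$)
$W = 20$ ($W = 5 - 3 \left(-2 - 3\right) = 5 - -15 = 5 + 15 = 20$)
$b{\left(n,k \right)} = 20 - \frac{13 n}{4}$ ($b{\left(n,k \right)} = \left(-2 - \frac{5}{4}\right) n + 20 = - \frac{13 n}{4} + 20 = 20 - \frac{13 n}{4}$)
$b{\left(2,6 \right)} \left(\left(-9\right) 4 - -24\right) - 31 = \left(20 - \frac{13}{2}\right) \left(\left(-9\right) 4 - -24\right) - 31 = \left(20 - \frac{13}{2}\right) \left(-36 + 24\right) - 31 = \frac{27}{2} \left(-12\right) - 31 = -162 - 31 = -193$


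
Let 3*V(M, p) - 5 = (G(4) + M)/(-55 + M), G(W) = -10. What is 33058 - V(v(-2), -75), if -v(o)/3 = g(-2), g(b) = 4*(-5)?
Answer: 33053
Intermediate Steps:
g(b) = -20
v(o) = 60 (v(o) = -3*(-20) = 60)
V(M, p) = 5/3 + (-10 + M)/(3*(-55 + M)) (V(M, p) = 5/3 + ((-10 + M)/(-55 + M))/3 = 5/3 + (-10 + M)/(3*(-55 + M)))
33058 - V(v(-2), -75) = 33058 - (-95 + 2*60)/(-55 + 60) = 33058 - (-95 + 120)/5 = 33058 - 25/5 = 33058 - 1*5 = 33058 - 5 = 33053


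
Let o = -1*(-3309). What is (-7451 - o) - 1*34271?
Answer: -45031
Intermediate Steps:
o = 3309
(-7451 - o) - 1*34271 = (-7451 - 1*3309) - 1*34271 = (-7451 - 3309) - 34271 = -10760 - 34271 = -45031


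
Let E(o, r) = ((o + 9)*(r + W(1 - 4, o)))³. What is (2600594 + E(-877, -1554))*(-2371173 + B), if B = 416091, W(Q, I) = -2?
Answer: -4816736965012081635847092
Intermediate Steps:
E(o, r) = (-2 + r)³*(9 + o)³ (E(o, r) = ((o + 9)*(r - 2))³ = ((9 + o)*(-2 + r))³ = ((-2 + r)*(9 + o))³ = (-2 + r)³*(9 + o)³)
(2600594 + E(-877, -1554))*(-2371173 + B) = (2600594 + (-2 - 1554)³*(9 - 877)³)*(-2371173 + 416091) = (2600594 + (-1556)³*(-868)³)*(-1955082) = (2600594 - 3767287616*(-653972032))*(-1955082) = (2600594 + 2463700737363955712)*(-1955082) = 2463700737366556306*(-1955082) = -4816736965012081635847092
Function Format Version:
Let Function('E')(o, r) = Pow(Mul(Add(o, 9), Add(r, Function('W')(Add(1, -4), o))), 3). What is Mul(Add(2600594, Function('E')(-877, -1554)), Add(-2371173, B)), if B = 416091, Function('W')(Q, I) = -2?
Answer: -4816736965012081635847092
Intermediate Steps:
Function('E')(o, r) = Mul(Pow(Add(-2, r), 3), Pow(Add(9, o), 3)) (Function('E')(o, r) = Pow(Mul(Add(o, 9), Add(r, -2)), 3) = Pow(Mul(Add(9, o), Add(-2, r)), 3) = Pow(Mul(Add(-2, r), Add(9, o)), 3) = Mul(Pow(Add(-2, r), 3), Pow(Add(9, o), 3)))
Mul(Add(2600594, Function('E')(-877, -1554)), Add(-2371173, B)) = Mul(Add(2600594, Mul(Pow(Add(-2, -1554), 3), Pow(Add(9, -877), 3))), Add(-2371173, 416091)) = Mul(Add(2600594, Mul(Pow(-1556, 3), Pow(-868, 3))), -1955082) = Mul(Add(2600594, Mul(-3767287616, -653972032)), -1955082) = Mul(Add(2600594, 2463700737363955712), -1955082) = Mul(2463700737366556306, -1955082) = -4816736965012081635847092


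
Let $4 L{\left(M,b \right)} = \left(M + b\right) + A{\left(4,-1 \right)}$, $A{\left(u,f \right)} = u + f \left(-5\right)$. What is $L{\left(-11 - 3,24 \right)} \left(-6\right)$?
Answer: $- \frac{57}{2} \approx -28.5$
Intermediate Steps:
$A{\left(u,f \right)} = u - 5 f$
$L{\left(M,b \right)} = \frac{9}{4} + \frac{M}{4} + \frac{b}{4}$ ($L{\left(M,b \right)} = \frac{\left(M + b\right) + \left(4 - -5\right)}{4} = \frac{\left(M + b\right) + \left(4 + 5\right)}{4} = \frac{\left(M + b\right) + 9}{4} = \frac{9 + M + b}{4} = \frac{9}{4} + \frac{M}{4} + \frac{b}{4}$)
$L{\left(-11 - 3,24 \right)} \left(-6\right) = \left(\frac{9}{4} + \frac{-11 - 3}{4} + \frac{1}{4} \cdot 24\right) \left(-6\right) = \left(\frac{9}{4} + \frac{-11 - 3}{4} + 6\right) \left(-6\right) = \left(\frac{9}{4} + \frac{1}{4} \left(-14\right) + 6\right) \left(-6\right) = \left(\frac{9}{4} - \frac{7}{2} + 6\right) \left(-6\right) = \frac{19}{4} \left(-6\right) = - \frac{57}{2}$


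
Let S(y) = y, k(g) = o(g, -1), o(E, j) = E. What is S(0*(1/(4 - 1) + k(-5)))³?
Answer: 0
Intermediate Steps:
k(g) = g
S(0*(1/(4 - 1) + k(-5)))³ = (0*(1/(4 - 1) - 5))³ = (0*(1/3 - 5))³ = (0*(⅓ - 5))³ = (0*(-14/3))³ = 0³ = 0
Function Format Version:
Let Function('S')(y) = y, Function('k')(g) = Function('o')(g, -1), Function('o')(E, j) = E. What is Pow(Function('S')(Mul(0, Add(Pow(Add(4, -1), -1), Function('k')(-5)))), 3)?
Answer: 0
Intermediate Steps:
Function('k')(g) = g
Pow(Function('S')(Mul(0, Add(Pow(Add(4, -1), -1), Function('k')(-5)))), 3) = Pow(Mul(0, Add(Pow(Add(4, -1), -1), -5)), 3) = Pow(Mul(0, Add(Pow(3, -1), -5)), 3) = Pow(Mul(0, Add(Rational(1, 3), -5)), 3) = Pow(Mul(0, Rational(-14, 3)), 3) = Pow(0, 3) = 0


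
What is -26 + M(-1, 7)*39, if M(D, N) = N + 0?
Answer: 247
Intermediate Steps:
M(D, N) = N
-26 + M(-1, 7)*39 = -26 + 7*39 = -26 + 273 = 247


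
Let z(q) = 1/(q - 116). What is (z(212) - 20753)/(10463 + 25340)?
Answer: -1992287/3437088 ≈ -0.57964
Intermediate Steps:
z(q) = 1/(-116 + q)
(z(212) - 20753)/(10463 + 25340) = (1/(-116 + 212) - 20753)/(10463 + 25340) = (1/96 - 20753)/35803 = (1/96 - 20753)*(1/35803) = -1992287/96*1/35803 = -1992287/3437088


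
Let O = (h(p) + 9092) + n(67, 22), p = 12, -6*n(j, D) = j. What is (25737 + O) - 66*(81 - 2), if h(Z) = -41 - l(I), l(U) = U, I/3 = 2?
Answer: 177341/6 ≈ 29557.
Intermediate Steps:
I = 6 (I = 3*2 = 6)
n(j, D) = -j/6
h(Z) = -47 (h(Z) = -41 - 1*6 = -41 - 6 = -47)
O = 54203/6 (O = (-47 + 9092) - ⅙*67 = 9045 - 67/6 = 54203/6 ≈ 9033.8)
(25737 + O) - 66*(81 - 2) = (25737 + 54203/6) - 66*(81 - 2) = 208625/6 - 66*79 = 208625/6 - 5214 = 177341/6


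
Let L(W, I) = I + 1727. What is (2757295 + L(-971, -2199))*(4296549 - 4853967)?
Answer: -1536702763014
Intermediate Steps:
L(W, I) = 1727 + I
(2757295 + L(-971, -2199))*(4296549 - 4853967) = (2757295 + (1727 - 2199))*(4296549 - 4853967) = (2757295 - 472)*(-557418) = 2756823*(-557418) = -1536702763014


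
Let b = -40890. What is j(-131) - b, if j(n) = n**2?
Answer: 58051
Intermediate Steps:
j(-131) - b = (-131)**2 - 1*(-40890) = 17161 + 40890 = 58051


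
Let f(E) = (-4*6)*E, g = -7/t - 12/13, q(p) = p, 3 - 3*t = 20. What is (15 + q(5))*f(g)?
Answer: -33120/221 ≈ -149.86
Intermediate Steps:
t = -17/3 (t = 1 - ⅓*20 = 1 - 20/3 = -17/3 ≈ -5.6667)
g = 69/221 (g = -7/(-17/3) - 12/13 = -7*(-3/17) - 12*1/13 = 21/17 - 12/13 = 69/221 ≈ 0.31222)
f(E) = -24*E
(15 + q(5))*f(g) = (15 + 5)*(-24*69/221) = 20*(-1656/221) = -33120/221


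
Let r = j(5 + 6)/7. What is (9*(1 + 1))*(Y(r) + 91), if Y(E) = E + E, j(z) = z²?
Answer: 15822/7 ≈ 2260.3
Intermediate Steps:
r = 121/7 (r = (5 + 6)²/7 = 11²*(⅐) = 121*(⅐) = 121/7 ≈ 17.286)
Y(E) = 2*E
(9*(1 + 1))*(Y(r) + 91) = (9*(1 + 1))*(2*(121/7) + 91) = (9*2)*(242/7 + 91) = 18*(879/7) = 15822/7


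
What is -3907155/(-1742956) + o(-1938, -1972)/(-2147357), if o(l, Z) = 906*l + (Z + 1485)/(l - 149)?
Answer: 23896958045046989/7811116677338404 ≈ 3.0594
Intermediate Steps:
o(l, Z) = 906*l + (1485 + Z)/(-149 + l)
-3907155/(-1742956) + o(-1938, -1972)/(-2147357) = -3907155/(-1742956) + ((1485 - 1972 - 134994*(-1938) + 906*(-1938)²)/(-149 - 1938))/(-2147357) = -3907155*(-1/1742956) + ((1485 - 1972 + 261618372 + 906*3755844)/(-2087))*(-1/2147357) = 3907155/1742956 - (1485 - 1972 + 261618372 + 3402794664)/2087*(-1/2147357) = 3907155/1742956 - 1/2087*3664412549*(-1/2147357) = 3907155/1742956 - 3664412549/2087*(-1/2147357) = 3907155/1742956 + 3664412549/4481534059 = 23896958045046989/7811116677338404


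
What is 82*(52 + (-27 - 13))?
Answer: 984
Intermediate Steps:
82*(52 + (-27 - 13)) = 82*(52 - 40) = 82*12 = 984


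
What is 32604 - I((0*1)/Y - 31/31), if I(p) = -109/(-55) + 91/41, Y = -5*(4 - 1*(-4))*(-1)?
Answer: 73512546/2255 ≈ 32600.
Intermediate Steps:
Y = 40 (Y = -5*(4 + 4)*(-1) = -5*8*(-1) = -40*(-1) = 40)
I(p) = 9474/2255 (I(p) = -109*(-1/55) + 91*(1/41) = 109/55 + 91/41 = 9474/2255)
32604 - I((0*1)/Y - 31/31) = 32604 - 1*9474/2255 = 32604 - 9474/2255 = 73512546/2255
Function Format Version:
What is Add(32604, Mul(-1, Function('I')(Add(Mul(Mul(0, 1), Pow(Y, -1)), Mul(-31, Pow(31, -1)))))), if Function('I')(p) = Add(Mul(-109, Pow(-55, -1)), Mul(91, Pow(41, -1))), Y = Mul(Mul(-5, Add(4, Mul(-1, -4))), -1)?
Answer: Rational(73512546, 2255) ≈ 32600.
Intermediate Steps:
Y = 40 (Y = Mul(Mul(-5, Add(4, 4)), -1) = Mul(Mul(-5, 8), -1) = Mul(-40, -1) = 40)
Function('I')(p) = Rational(9474, 2255) (Function('I')(p) = Add(Mul(-109, Rational(-1, 55)), Mul(91, Rational(1, 41))) = Add(Rational(109, 55), Rational(91, 41)) = Rational(9474, 2255))
Add(32604, Mul(-1, Function('I')(Add(Mul(Mul(0, 1), Pow(Y, -1)), Mul(-31, Pow(31, -1)))))) = Add(32604, Mul(-1, Rational(9474, 2255))) = Add(32604, Rational(-9474, 2255)) = Rational(73512546, 2255)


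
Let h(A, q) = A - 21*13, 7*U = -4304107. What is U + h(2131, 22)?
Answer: -4291101/7 ≈ -6.1301e+5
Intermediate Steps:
U = -4304107/7 (U = (⅐)*(-4304107) = -4304107/7 ≈ -6.1487e+5)
h(A, q) = -273 + A (h(A, q) = A - 273 = -273 + A)
U + h(2131, 22) = -4304107/7 + (-273 + 2131) = -4304107/7 + 1858 = -4291101/7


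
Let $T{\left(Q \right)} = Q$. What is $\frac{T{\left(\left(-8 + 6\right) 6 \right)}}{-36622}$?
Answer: $\frac{6}{18311} \approx 0.00032767$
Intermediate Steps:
$\frac{T{\left(\left(-8 + 6\right) 6 \right)}}{-36622} = \frac{\left(-8 + 6\right) 6}{-36622} = \left(-2\right) 6 \left(- \frac{1}{36622}\right) = \left(-12\right) \left(- \frac{1}{36622}\right) = \frac{6}{18311}$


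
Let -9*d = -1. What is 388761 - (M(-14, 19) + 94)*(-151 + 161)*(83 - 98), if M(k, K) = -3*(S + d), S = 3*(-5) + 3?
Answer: 408211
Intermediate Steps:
d = 1/9 (d = -1/9*(-1) = 1/9 ≈ 0.11111)
S = -12 (S = -15 + 3 = -12)
M(k, K) = 107/3 (M(k, K) = -3*(-12 + 1/9) = -3*(-107/9) = 107/3)
388761 - (M(-14, 19) + 94)*(-151 + 161)*(83 - 98) = 388761 - (107/3 + 94)*(-151 + 161)*(83 - 98) = 388761 - 389*10*(-15)/3 = 388761 - 389*(-150)/3 = 388761 - 1*(-19450) = 388761 + 19450 = 408211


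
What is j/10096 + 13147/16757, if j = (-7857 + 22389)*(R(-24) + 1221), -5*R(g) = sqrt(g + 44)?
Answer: 74365442029/42294668 - 3633*sqrt(5)/6310 ≈ 1757.0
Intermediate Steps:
R(g) = -sqrt(44 + g)/5 (R(g) = -sqrt(g + 44)/5 = -sqrt(44 + g)/5)
j = 17743572 - 29064*sqrt(5)/5 (j = (-7857 + 22389)*(-sqrt(44 - 24)/5 + 1221) = 14532*(-2*sqrt(5)/5 + 1221) = 14532*(1221 - 2*sqrt(5)/5) = 17743572 - 29064*sqrt(5)/5 ≈ 1.7731e+7)
j/10096 + 13147/16757 = (17743572 - 29064*sqrt(5)/5)/10096 + 13147/16757 = (17743572 - 29064*sqrt(5)/5)*(1/10096) + 13147*(1/16757) = (4435893/2524 - 3633*sqrt(5)/6310) + 13147/16757 = 74365442029/42294668 - 3633*sqrt(5)/6310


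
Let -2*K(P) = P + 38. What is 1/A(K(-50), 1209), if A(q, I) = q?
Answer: ⅙ ≈ 0.16667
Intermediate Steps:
K(P) = -19 - P/2 (K(P) = -(P + 38)/2 = -(38 + P)/2 = -19 - P/2)
1/A(K(-50), 1209) = 1/(-19 - ½*(-50)) = 1/(-19 + 25) = 1/6 = ⅙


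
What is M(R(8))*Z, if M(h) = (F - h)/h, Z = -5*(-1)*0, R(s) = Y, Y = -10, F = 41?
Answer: 0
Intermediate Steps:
R(s) = -10
Z = 0 (Z = 5*0 = 0)
M(h) = (41 - h)/h
M(R(8))*Z = ((41 - 1*(-10))/(-10))*0 = -(41 + 10)/10*0 = -1/10*51*0 = -51/10*0 = 0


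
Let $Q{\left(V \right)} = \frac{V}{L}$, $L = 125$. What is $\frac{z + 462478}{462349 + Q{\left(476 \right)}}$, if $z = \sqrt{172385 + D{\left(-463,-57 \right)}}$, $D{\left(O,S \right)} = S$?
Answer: $\frac{57809750}{57794101} + \frac{250 \sqrt{43082}}{57794101} \approx 1.0012$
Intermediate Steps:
$Q{\left(V \right)} = \frac{V}{125}$
$z = 2 \sqrt{43082}$ ($z = \sqrt{172385 - 57} = \sqrt{172328} = 2 \sqrt{43082} \approx 415.12$)
$\frac{z + 462478}{462349 + Q{\left(476 \right)}} = \frac{2 \sqrt{43082} + 462478}{462349 + \frac{1}{125} \cdot 476} = \frac{462478 + 2 \sqrt{43082}}{462349 + \frac{476}{125}} = \frac{462478 + 2 \sqrt{43082}}{\frac{57794101}{125}} = \left(462478 + 2 \sqrt{43082}\right) \frac{125}{57794101} = \frac{57809750}{57794101} + \frac{250 \sqrt{43082}}{57794101}$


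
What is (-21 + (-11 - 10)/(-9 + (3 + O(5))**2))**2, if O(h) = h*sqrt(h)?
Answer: 446528376/990125 - 95256*sqrt(5)/39605 ≈ 445.60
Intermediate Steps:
O(h) = h**(3/2)
(-21 + (-11 - 10)/(-9 + (3 + O(5))**2))**2 = (-21 + (-11 - 10)/(-9 + (3 + 5**(3/2))**2))**2 = (-21 - 21/(-9 + (3 + 5*sqrt(5))**2))**2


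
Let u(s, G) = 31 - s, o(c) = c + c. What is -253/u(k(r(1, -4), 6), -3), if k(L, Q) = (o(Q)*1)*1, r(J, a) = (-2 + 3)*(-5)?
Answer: -253/19 ≈ -13.316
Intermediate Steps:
o(c) = 2*c
r(J, a) = -5 (r(J, a) = 1*(-5) = -5)
k(L, Q) = 2*Q (k(L, Q) = ((2*Q)*1)*1 = (2*Q)*1 = 2*Q)
-253/u(k(r(1, -4), 6), -3) = -253/(31 - 2*6) = -253/(31 - 1*12) = -253/(31 - 12) = -253/19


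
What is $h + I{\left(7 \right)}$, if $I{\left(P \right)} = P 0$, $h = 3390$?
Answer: $3390$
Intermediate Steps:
$I{\left(P \right)} = 0$
$h + I{\left(7 \right)} = 3390 + 0 = 3390$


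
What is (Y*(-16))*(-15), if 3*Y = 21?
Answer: 1680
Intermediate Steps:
Y = 7 (Y = (⅓)*21 = 7)
(Y*(-16))*(-15) = (7*(-16))*(-15) = -112*(-15) = 1680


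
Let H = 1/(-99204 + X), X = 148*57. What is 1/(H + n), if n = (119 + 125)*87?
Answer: 90768/1926823103 ≈ 4.7108e-5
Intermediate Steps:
X = 8436
n = 21228 (n = 244*87 = 21228)
H = -1/90768 (H = 1/(-99204 + 8436) = 1/(-90768) = -1/90768 ≈ -1.1017e-5)
1/(H + n) = 1/(-1/90768 + 21228) = 1/(1926823103/90768) = 90768/1926823103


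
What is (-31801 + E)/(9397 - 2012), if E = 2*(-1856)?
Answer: -35513/7385 ≈ -4.8088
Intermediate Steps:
E = -3712
(-31801 + E)/(9397 - 2012) = (-31801 - 3712)/(9397 - 2012) = -35513/7385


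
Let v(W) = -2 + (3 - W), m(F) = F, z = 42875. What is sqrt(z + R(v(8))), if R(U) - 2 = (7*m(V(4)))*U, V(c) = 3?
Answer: sqrt(42730) ≈ 206.71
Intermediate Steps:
v(W) = 1 - W
R(U) = 2 + 21*U (R(U) = 2 + (7*3)*U = 2 + 21*U)
sqrt(z + R(v(8))) = sqrt(42875 + (2 + 21*(1 - 1*8))) = sqrt(42875 + (2 + 21*(1 - 8))) = sqrt(42875 + (2 + 21*(-7))) = sqrt(42875 + (2 - 147)) = sqrt(42875 - 145) = sqrt(42730)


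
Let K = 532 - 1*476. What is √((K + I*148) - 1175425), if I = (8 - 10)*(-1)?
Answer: I*√1175073 ≈ 1084.0*I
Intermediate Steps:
K = 56 (K = 532 - 476 = 56)
I = 2 (I = -2*(-1) = 2)
√((K + I*148) - 1175425) = √((56 + 2*148) - 1175425) = √((56 + 296) - 1175425) = √(352 - 1175425) = √(-1175073) = I*√1175073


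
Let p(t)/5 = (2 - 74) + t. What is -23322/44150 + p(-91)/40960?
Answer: -99125137/180838400 ≈ -0.54814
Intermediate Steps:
p(t) = -360 + 5*t (p(t) = 5*((2 - 74) + t) = 5*(-72 + t) = -360 + 5*t)
-23322/44150 + p(-91)/40960 = -23322/44150 + (-360 + 5*(-91))/40960 = -23322*1/44150 + (-360 - 455)*(1/40960) = -11661/22075 - 815*1/40960 = -11661/22075 - 163/8192 = -99125137/180838400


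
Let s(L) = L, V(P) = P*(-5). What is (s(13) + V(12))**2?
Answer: 2209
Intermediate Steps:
V(P) = -5*P
(s(13) + V(12))**2 = (13 - 5*12)**2 = (13 - 60)**2 = (-47)**2 = 2209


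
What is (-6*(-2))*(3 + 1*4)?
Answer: 84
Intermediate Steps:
(-6*(-2))*(3 + 1*4) = 12*(3 + 4) = 12*7 = 84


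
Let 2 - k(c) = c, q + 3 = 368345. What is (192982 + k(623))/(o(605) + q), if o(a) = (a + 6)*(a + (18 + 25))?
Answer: 14797/58790 ≈ 0.25169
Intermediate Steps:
q = 368342 (q = -3 + 368345 = 368342)
o(a) = (6 + a)*(43 + a) (o(a) = (6 + a)*(a + 43) = (6 + a)*(43 + a))
k(c) = 2 - c
(192982 + k(623))/(o(605) + q) = (192982 + (2 - 1*623))/((258 + 605**2 + 49*605) + 368342) = (192982 + (2 - 623))/((258 + 366025 + 29645) + 368342) = (192982 - 621)/(395928 + 368342) = 192361/764270 = 192361*(1/764270) = 14797/58790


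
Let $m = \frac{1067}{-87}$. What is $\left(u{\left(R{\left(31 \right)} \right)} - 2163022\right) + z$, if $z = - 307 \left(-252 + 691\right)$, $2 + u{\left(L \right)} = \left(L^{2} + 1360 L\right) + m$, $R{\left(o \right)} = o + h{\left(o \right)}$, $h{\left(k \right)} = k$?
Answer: $- \frac{192239138}{87} \approx -2.2096 \cdot 10^{6}$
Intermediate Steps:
$m = - \frac{1067}{87}$ ($m = 1067 \left(- \frac{1}{87}\right) = - \frac{1067}{87} \approx -12.264$)
$R{\left(o \right)} = 2 o$ ($R{\left(o \right)} = o + o = 2 o$)
$u{\left(L \right)} = - \frac{1241}{87} + L^{2} + 1360 L$ ($u{\left(L \right)} = -2 - \left(\frac{1067}{87} - L^{2} - 1360 L\right) = -2 + \left(- \frac{1067}{87} + L^{2} + 1360 L\right) = - \frac{1241}{87} + L^{2} + 1360 L$)
$z = -134773$ ($z = \left(-307\right) 439 = -134773$)
$\left(u{\left(R{\left(31 \right)} \right)} - 2163022\right) + z = \left(\left(- \frac{1241}{87} + \left(2 \cdot 31\right)^{2} + 1360 \cdot 2 \cdot 31\right) - 2163022\right) - 134773 = \left(\left(- \frac{1241}{87} + 62^{2} + 1360 \cdot 62\right) - 2163022\right) - 134773 = \left(\left(- \frac{1241}{87} + 3844 + 84320\right) - 2163022\right) - 134773 = \left(\frac{7669027}{87} - 2163022\right) - 134773 = - \frac{180513887}{87} - 134773 = - \frac{192239138}{87}$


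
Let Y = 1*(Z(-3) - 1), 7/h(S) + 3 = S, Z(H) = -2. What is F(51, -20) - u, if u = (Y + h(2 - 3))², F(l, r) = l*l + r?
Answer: 40935/16 ≈ 2558.4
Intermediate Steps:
F(l, r) = r + l² (F(l, r) = l² + r = r + l²)
h(S) = 7/(-3 + S)
Y = -3 (Y = 1*(-2 - 1) = 1*(-3) = -3)
u = 361/16 (u = (-3 + 7/(-3 + (2 - 3)))² = (-3 + 7/(-3 - 1))² = (-3 + 7/(-4))² = (-3 + 7*(-¼))² = (-3 - 7/4)² = (-19/4)² = 361/16 ≈ 22.563)
F(51, -20) - u = (-20 + 51²) - 1*361/16 = (-20 + 2601) - 361/16 = 2581 - 361/16 = 40935/16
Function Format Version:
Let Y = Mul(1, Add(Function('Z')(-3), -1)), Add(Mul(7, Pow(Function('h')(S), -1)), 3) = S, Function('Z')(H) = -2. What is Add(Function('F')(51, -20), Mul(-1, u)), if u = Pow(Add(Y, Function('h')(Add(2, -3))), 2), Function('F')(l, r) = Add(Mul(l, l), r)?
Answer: Rational(40935, 16) ≈ 2558.4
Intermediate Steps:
Function('F')(l, r) = Add(r, Pow(l, 2)) (Function('F')(l, r) = Add(Pow(l, 2), r) = Add(r, Pow(l, 2)))
Function('h')(S) = Mul(7, Pow(Add(-3, S), -1))
Y = -3 (Y = Mul(1, Add(-2, -1)) = Mul(1, -3) = -3)
u = Rational(361, 16) (u = Pow(Add(-3, Mul(7, Pow(Add(-3, Add(2, -3)), -1))), 2) = Pow(Add(-3, Mul(7, Pow(Add(-3, -1), -1))), 2) = Pow(Add(-3, Mul(7, Pow(-4, -1))), 2) = Pow(Add(-3, Mul(7, Rational(-1, 4))), 2) = Pow(Add(-3, Rational(-7, 4)), 2) = Pow(Rational(-19, 4), 2) = Rational(361, 16) ≈ 22.563)
Add(Function('F')(51, -20), Mul(-1, u)) = Add(Add(-20, Pow(51, 2)), Mul(-1, Rational(361, 16))) = Add(Add(-20, 2601), Rational(-361, 16)) = Add(2581, Rational(-361, 16)) = Rational(40935, 16)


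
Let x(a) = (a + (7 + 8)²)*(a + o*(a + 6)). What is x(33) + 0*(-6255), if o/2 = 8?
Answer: 169506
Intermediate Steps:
o = 16 (o = 2*8 = 16)
x(a) = (96 + 17*a)*(225 + a) (x(a) = (a + (7 + 8)²)*(a + 16*(a + 6)) = (a + 15²)*(a + 16*(6 + a)) = (a + 225)*(a + (96 + 16*a)) = (225 + a)*(96 + 17*a) = (96 + 17*a)*(225 + a))
x(33) + 0*(-6255) = (21600 + 17*33² + 3921*33) + 0*(-6255) = (21600 + 17*1089 + 129393) + 0 = (21600 + 18513 + 129393) + 0 = 169506 + 0 = 169506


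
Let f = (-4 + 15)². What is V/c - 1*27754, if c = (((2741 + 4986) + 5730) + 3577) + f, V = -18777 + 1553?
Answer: -476137094/17155 ≈ -27755.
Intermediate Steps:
f = 121 (f = 11² = 121)
V = -17224
c = 17155 (c = (((2741 + 4986) + 5730) + 3577) + 121 = ((7727 + 5730) + 3577) + 121 = (13457 + 3577) + 121 = 17034 + 121 = 17155)
V/c - 1*27754 = -17224/17155 - 1*27754 = -17224*1/17155 - 27754 = -17224/17155 - 27754 = -476137094/17155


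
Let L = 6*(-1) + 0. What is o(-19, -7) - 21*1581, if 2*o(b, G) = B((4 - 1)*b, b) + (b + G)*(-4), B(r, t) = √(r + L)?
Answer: -33149 + 3*I*√7/2 ≈ -33149.0 + 3.9686*I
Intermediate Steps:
L = -6 (L = -6 + 0 = -6)
B(r, t) = √(-6 + r) (B(r, t) = √(r - 6) = √(-6 + r))
o(b, G) = √(-6 + 3*b)/2 - 2*G - 2*b (o(b, G) = (√(-6 + (4 - 1)*b) + (b + G)*(-4))/2 = (√(-6 + 3*b) + (G + b)*(-4))/2 = (√(-6 + 3*b) + (-4*G - 4*b))/2 = (√(-6 + 3*b) - 4*G - 4*b)/2 = √(-6 + 3*b)/2 - 2*G - 2*b)
o(-19, -7) - 21*1581 = (√(-6 + 3*(-19))/2 - 2*(-7) - 2*(-19)) - 21*1581 = (√(-6 - 57)/2 + 14 + 38) - 33201 = (√(-63)/2 + 14 + 38) - 33201 = ((3*I*√7)/2 + 14 + 38) - 33201 = (3*I*√7/2 + 14 + 38) - 33201 = (52 + 3*I*√7/2) - 33201 = -33149 + 3*I*√7/2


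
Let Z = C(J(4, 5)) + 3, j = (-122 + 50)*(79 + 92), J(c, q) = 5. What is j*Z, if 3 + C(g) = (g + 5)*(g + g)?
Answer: -1231200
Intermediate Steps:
C(g) = -3 + 2*g*(5 + g) (C(g) = -3 + (g + 5)*(g + g) = -3 + (5 + g)*(2*g) = -3 + 2*g*(5 + g))
j = -12312 (j = -72*171 = -12312)
Z = 100 (Z = (-3 + 2*5² + 10*5) + 3 = (-3 + 2*25 + 50) + 3 = (-3 + 50 + 50) + 3 = 97 + 3 = 100)
j*Z = -12312*100 = -1231200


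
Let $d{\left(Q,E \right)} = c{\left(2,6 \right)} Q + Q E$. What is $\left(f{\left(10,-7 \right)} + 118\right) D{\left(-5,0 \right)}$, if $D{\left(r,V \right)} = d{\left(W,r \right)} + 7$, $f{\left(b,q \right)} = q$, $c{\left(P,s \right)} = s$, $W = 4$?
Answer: $1221$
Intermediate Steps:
$d{\left(Q,E \right)} = 6 Q + E Q$ ($d{\left(Q,E \right)} = 6 Q + Q E = 6 Q + E Q$)
$D{\left(r,V \right)} = 31 + 4 r$ ($D{\left(r,V \right)} = 4 \left(6 + r\right) + 7 = \left(24 + 4 r\right) + 7 = 31 + 4 r$)
$\left(f{\left(10,-7 \right)} + 118\right) D{\left(-5,0 \right)} = \left(-7 + 118\right) \left(31 + 4 \left(-5\right)\right) = 111 \left(31 - 20\right) = 111 \cdot 11 = 1221$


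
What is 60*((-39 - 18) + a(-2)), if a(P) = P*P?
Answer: -3180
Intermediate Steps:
a(P) = P**2
60*((-39 - 18) + a(-2)) = 60*((-39 - 18) + (-2)**2) = 60*(-57 + 4) = 60*(-53) = -3180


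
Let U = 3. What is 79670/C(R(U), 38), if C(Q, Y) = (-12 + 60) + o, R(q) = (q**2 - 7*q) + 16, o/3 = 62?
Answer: 39835/117 ≈ 340.47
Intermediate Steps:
o = 186 (o = 3*62 = 186)
R(q) = 16 + q**2 - 7*q
C(Q, Y) = 234 (C(Q, Y) = (-12 + 60) + 186 = 48 + 186 = 234)
79670/C(R(U), 38) = 79670/234 = 79670*(1/234) = 39835/117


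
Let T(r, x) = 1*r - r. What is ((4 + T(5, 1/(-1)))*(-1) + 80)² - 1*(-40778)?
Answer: 46554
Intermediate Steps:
T(r, x) = 0 (T(r, x) = r - r = 0)
((4 + T(5, 1/(-1)))*(-1) + 80)² - 1*(-40778) = ((4 + 0)*(-1) + 80)² - 1*(-40778) = (4*(-1) + 80)² + 40778 = (-4 + 80)² + 40778 = 76² + 40778 = 5776 + 40778 = 46554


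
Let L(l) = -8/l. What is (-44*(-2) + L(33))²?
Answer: 8386816/1089 ≈ 7701.4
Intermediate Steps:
(-44*(-2) + L(33))² = (-44*(-2) - 8/33)² = (88 - 8*1/33)² = (88 - 8/33)² = (2896/33)² = 8386816/1089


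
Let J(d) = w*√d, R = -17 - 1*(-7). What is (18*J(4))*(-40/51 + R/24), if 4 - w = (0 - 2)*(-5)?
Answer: 4410/17 ≈ 259.41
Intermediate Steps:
R = -10 (R = -17 + 7 = -10)
w = -6 (w = 4 - (0 - 2)*(-5) = 4 - (-2)*(-5) = 4 - 1*10 = 4 - 10 = -6)
J(d) = -6*√d
(18*J(4))*(-40/51 + R/24) = (18*(-6*√4))*(-40/51 - 10/24) = (18*(-6*2))*(-40*1/51 - 10*1/24) = (18*(-12))*(-40/51 - 5/12) = -216*(-245/204) = 4410/17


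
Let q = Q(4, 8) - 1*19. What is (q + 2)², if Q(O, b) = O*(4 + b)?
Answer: 961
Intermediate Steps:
q = 29 (q = 4*(4 + 8) - 1*19 = 4*12 - 19 = 48 - 19 = 29)
(q + 2)² = (29 + 2)² = 31² = 961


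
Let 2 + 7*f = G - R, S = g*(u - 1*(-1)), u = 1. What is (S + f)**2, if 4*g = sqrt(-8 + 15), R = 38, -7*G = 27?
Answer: 393803/9604 - 307*sqrt(7)/49 ≈ 24.428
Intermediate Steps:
G = -27/7 (G = -1/7*27 = -27/7 ≈ -3.8571)
g = sqrt(7)/4 (g = sqrt(-8 + 15)/4 = sqrt(7)/4 ≈ 0.66144)
S = sqrt(7)/2 (S = (sqrt(7)/4)*(1 - 1*(-1)) = (sqrt(7)/4)*(1 + 1) = (sqrt(7)/4)*2 = sqrt(7)/2 ≈ 1.3229)
f = -307/49 (f = -2/7 + (-27/7 - 1*38)/7 = -2/7 + (-27/7 - 38)/7 = -2/7 + (1/7)*(-293/7) = -2/7 - 293/49 = -307/49 ≈ -6.2653)
(S + f)**2 = (sqrt(7)/2 - 307/49)**2 = (-307/49 + sqrt(7)/2)**2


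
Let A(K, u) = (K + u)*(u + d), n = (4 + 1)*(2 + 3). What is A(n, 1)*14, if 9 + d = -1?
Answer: -3276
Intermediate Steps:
n = 25 (n = 5*5 = 25)
d = -10 (d = -9 - 1 = -10)
A(K, u) = (-10 + u)*(K + u) (A(K, u) = (K + u)*(u - 10) = (K + u)*(-10 + u) = (-10 + u)*(K + u))
A(n, 1)*14 = (1² - 10*25 - 10*1 + 25*1)*14 = (1 - 250 - 10 + 25)*14 = -234*14 = -3276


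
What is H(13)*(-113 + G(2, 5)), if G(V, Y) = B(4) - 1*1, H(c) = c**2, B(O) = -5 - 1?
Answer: -20280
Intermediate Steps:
B(O) = -6
G(V, Y) = -7 (G(V, Y) = -6 - 1*1 = -6 - 1 = -7)
H(13)*(-113 + G(2, 5)) = 13**2*(-113 - 7) = 169*(-120) = -20280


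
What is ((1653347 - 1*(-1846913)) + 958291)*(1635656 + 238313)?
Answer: 8355186358919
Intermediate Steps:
((1653347 - 1*(-1846913)) + 958291)*(1635656 + 238313) = ((1653347 + 1846913) + 958291)*1873969 = (3500260 + 958291)*1873969 = 4458551*1873969 = 8355186358919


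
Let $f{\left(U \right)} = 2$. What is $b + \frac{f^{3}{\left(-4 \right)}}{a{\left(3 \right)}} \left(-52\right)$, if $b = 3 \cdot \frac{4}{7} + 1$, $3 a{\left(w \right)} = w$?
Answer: $- \frac{2893}{7} \approx -413.29$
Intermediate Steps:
$a{\left(w \right)} = \frac{w}{3}$
$b = \frac{19}{7}$ ($b = 3 \cdot 4 \cdot \frac{1}{7} + 1 = 3 \cdot \frac{4}{7} + 1 = \frac{12}{7} + 1 = \frac{19}{7} \approx 2.7143$)
$b + \frac{f^{3}{\left(-4 \right)}}{a{\left(3 \right)}} \left(-52\right) = \frac{19}{7} + \frac{2^{3}}{\frac{1}{3} \cdot 3} \left(-52\right) = \frac{19}{7} + \frac{8}{1} \left(-52\right) = \frac{19}{7} + 8 \cdot 1 \left(-52\right) = \frac{19}{7} + 8 \left(-52\right) = \frac{19}{7} - 416 = - \frac{2893}{7}$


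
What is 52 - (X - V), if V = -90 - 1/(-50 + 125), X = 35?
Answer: -5476/75 ≈ -73.013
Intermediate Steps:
V = -6751/75 (V = -90 - 1/75 = -6751/75 ≈ -90.013)
52 - (X - V) = 52 - (35 - 1*(-6751/75)) = 52 - (35 + 6751/75) = 52 - 1*9376/75 = 52 - 9376/75 = -5476/75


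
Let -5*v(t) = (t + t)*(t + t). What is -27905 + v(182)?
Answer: -272021/5 ≈ -54404.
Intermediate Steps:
v(t) = -4*t²/5 (v(t) = -(t + t)*(t + t)/5 = -2*t*2*t/5 = -4*t²/5)
-27905 + v(182) = -27905 - ⅘*182² = -27905 - ⅘*33124 = -27905 - 132496/5 = -272021/5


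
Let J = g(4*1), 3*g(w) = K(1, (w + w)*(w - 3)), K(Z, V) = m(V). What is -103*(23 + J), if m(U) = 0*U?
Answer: -2369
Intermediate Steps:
m(U) = 0
K(Z, V) = 0
g(w) = 0 (g(w) = (1/3)*0 = 0)
J = 0
-103*(23 + J) = -103*(23 + 0) = -103*23 = -2369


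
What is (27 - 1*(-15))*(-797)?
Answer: -33474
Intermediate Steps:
(27 - 1*(-15))*(-797) = (27 + 15)*(-797) = 42*(-797) = -33474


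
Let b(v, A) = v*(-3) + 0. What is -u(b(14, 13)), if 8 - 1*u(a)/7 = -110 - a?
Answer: -532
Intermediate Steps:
b(v, A) = -3*v (b(v, A) = -3*v + 0 = -3*v)
u(a) = 826 + 7*a (u(a) = 56 - 7*(-110 - a) = 56 + (770 + 7*a) = 826 + 7*a)
-u(b(14, 13)) = -(826 + 7*(-3*14)) = -(826 + 7*(-42)) = -(826 - 294) = -1*532 = -532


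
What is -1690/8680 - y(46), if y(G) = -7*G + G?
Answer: 239399/868 ≈ 275.81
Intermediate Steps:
y(G) = -6*G
-1690/8680 - y(46) = -1690/8680 - (-6)*46 = -1690*1/8680 - 1*(-276) = -169/868 + 276 = 239399/868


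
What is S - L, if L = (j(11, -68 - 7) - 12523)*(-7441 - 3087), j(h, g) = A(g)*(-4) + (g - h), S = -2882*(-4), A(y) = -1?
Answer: -132693912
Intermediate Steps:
S = 11528
j(h, g) = 4 + g - h (j(h, g) = -1*(-4) + (g - h) = 4 + (g - h) = 4 + g - h)
L = 132705440 (L = ((4 + (-68 - 7) - 1*11) - 12523)*(-7441 - 3087) = ((4 - 75 - 11) - 12523)*(-10528) = (-82 - 12523)*(-10528) = -12605*(-10528) = 132705440)
S - L = 11528 - 1*132705440 = 11528 - 132705440 = -132693912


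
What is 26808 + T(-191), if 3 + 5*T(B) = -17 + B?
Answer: 133829/5 ≈ 26766.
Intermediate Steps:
T(B) = -4 + B/5 (T(B) = -⅗ + (-17 + B)/5 = -⅗ + (-17/5 + B/5) = -4 + B/5)
26808 + T(-191) = 26808 + (-4 + (⅕)*(-191)) = 26808 + (-4 - 191/5) = 26808 - 211/5 = 133829/5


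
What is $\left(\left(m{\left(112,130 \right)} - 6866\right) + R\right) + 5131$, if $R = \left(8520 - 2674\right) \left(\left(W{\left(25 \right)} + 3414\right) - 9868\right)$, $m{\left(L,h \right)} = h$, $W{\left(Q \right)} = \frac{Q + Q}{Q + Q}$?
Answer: $-37725843$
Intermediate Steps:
$W{\left(Q \right)} = 1$ ($W{\left(Q \right)} = \frac{2 Q}{2 Q} = 2 Q \frac{1}{2 Q} = 1$)
$R = -37724238$ ($R = \left(8520 - 2674\right) \left(\left(1 + 3414\right) - 9868\right) = 5846 \left(3415 - 9868\right) = 5846 \left(-6453\right) = -37724238$)
$\left(\left(m{\left(112,130 \right)} - 6866\right) + R\right) + 5131 = \left(\left(130 - 6866\right) - 37724238\right) + 5131 = \left(-6736 - 37724238\right) + 5131 = -37730974 + 5131 = -37725843$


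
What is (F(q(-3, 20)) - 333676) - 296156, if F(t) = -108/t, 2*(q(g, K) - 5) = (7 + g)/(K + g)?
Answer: -18265740/29 ≈ -6.2985e+5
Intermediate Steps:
q(g, K) = 5 + (7 + g)/(2*(K + g)) (q(g, K) = 5 + ((7 + g)/(K + g))/2 = 5 + (7 + g)/(2*(K + g)))
(F(q(-3, 20)) - 333676) - 296156 = (-108*2*(20 - 3)/(7 + 10*20 + 11*(-3)) - 333676) - 296156 = (-108*34/(7 + 200 - 33) - 333676) - 296156 = (-108/((½)*(1/17)*174) - 333676) - 296156 = (-108/87/17 - 333676) - 296156 = (-108*17/87 - 333676) - 296156 = (-612/29 - 333676) - 296156 = -9677216/29 - 296156 = -18265740/29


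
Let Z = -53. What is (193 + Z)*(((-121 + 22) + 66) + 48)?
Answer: 2100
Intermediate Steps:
(193 + Z)*(((-121 + 22) + 66) + 48) = (193 - 53)*(((-121 + 22) + 66) + 48) = 140*((-99 + 66) + 48) = 140*(-33 + 48) = 140*15 = 2100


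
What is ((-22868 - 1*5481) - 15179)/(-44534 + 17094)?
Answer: 5441/3430 ≈ 1.5863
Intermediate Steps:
((-22868 - 1*5481) - 15179)/(-44534 + 17094) = ((-22868 - 5481) - 15179)/(-27440) = (-28349 - 15179)*(-1/27440) = -43528*(-1/27440) = 5441/3430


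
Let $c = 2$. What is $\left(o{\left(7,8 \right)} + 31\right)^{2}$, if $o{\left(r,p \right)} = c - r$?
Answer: $676$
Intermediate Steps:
$o{\left(r,p \right)} = 2 - r$
$\left(o{\left(7,8 \right)} + 31\right)^{2} = \left(\left(2 - 7\right) + 31\right)^{2} = \left(-5 + 31\right)^{2} = 26^{2} = 676$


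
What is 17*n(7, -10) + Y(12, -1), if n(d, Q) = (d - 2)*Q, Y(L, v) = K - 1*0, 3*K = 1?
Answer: -2549/3 ≈ -849.67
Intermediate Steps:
K = ⅓ (K = (⅓)*1 = ⅓ ≈ 0.33333)
Y(L, v) = ⅓ (Y(L, v) = ⅓ - 1*0 = ⅓ + 0 = ⅓)
n(d, Q) = Q*(-2 + d) (n(d, Q) = (-2 + d)*Q = Q*(-2 + d))
17*n(7, -10) + Y(12, -1) = 17*(-10*(-2 + 7)) + ⅓ = 17*(-10*5) + ⅓ = 17*(-50) + ⅓ = -850 + ⅓ = -2549/3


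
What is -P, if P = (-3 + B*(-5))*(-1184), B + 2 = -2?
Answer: 20128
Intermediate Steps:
B = -4 (B = -2 - 2 = -4)
P = -20128 (P = (-3 - 4*(-5))*(-1184) = (-3 + 20)*(-1184) = 17*(-1184) = -20128)
-P = -1*(-20128) = 20128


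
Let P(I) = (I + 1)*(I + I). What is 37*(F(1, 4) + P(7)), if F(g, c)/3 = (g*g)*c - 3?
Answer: 4255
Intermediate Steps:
P(I) = 2*I*(1 + I) (P(I) = (1 + I)*(2*I) = 2*I*(1 + I))
F(g, c) = -9 + 3*c*g**2 (F(g, c) = 3*((g*g)*c - 3) = 3*(g**2*c - 3) = 3*(c*g**2 - 3) = 3*(-3 + c*g**2) = -9 + 3*c*g**2)
37*(F(1, 4) + P(7)) = 37*((-9 + 3*4*1**2) + 2*7*(1 + 7)) = 37*((-9 + 3*4*1) + 2*7*8) = 37*((-9 + 12) + 112) = 37*(3 + 112) = 37*115 = 4255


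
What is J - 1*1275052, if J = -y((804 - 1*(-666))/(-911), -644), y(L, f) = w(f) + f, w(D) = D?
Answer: -1273764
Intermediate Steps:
y(L, f) = 2*f (y(L, f) = f + f = 2*f)
J = 1288 (J = -2*(-644) = -1*(-1288) = 1288)
J - 1*1275052 = 1288 - 1*1275052 = 1288 - 1275052 = -1273764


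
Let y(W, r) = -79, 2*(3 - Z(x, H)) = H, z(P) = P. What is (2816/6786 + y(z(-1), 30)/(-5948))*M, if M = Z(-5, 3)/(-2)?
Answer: -8642831/26908752 ≈ -0.32119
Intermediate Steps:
Z(x, H) = 3 - H/2
M = -¾ (M = (3 - ½*3)/(-2) = (3 - 3/2)*(-½) = (3/2)*(-½) = -¾ ≈ -0.75000)
(2816/6786 + y(z(-1), 30)/(-5948))*M = (2816/6786 - 79/(-5948))*(-¾) = (2816*(1/6786) - 79*(-1/5948))*(-¾) = (1408/3393 + 79/5948)*(-¾) = (8642831/20181564)*(-¾) = -8642831/26908752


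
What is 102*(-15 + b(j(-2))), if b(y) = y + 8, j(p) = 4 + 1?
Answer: -204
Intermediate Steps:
j(p) = 5
b(y) = 8 + y
102*(-15 + b(j(-2))) = 102*(-15 + (8 + 5)) = 102*(-15 + 13) = 102*(-2) = -204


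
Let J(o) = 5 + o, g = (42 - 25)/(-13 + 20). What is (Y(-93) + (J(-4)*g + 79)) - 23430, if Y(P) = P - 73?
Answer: -164602/7 ≈ -23515.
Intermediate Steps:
Y(P) = -73 + P
g = 17/7 ≈ 2.4286
(Y(-93) + (J(-4)*g + 79)) - 23430 = ((-73 - 93) + ((5 - 4)*(17/7) + 79)) - 23430 = (-166 + (1*(17/7) + 79)) - 23430 = (-166 + (17/7 + 79)) - 23430 = (-166 + 570/7) - 23430 = -592/7 - 23430 = -164602/7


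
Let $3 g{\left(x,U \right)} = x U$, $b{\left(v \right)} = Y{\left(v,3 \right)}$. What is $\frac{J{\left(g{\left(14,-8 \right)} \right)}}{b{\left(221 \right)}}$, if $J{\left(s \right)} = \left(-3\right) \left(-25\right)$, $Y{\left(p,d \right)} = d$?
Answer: $25$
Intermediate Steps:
$b{\left(v \right)} = 3$
$g{\left(x,U \right)} = \frac{U x}{3}$ ($g{\left(x,U \right)} = \frac{x U}{3} = \frac{U x}{3}$)
$J{\left(s \right)} = 75$
$\frac{J{\left(g{\left(14,-8 \right)} \right)}}{b{\left(221 \right)}} = \frac{75}{3} = 75 \cdot \frac{1}{3} = 25$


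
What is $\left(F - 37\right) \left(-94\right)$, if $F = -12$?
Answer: $4606$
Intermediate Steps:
$\left(F - 37\right) \left(-94\right) = \left(-12 - 37\right) \left(-94\right) = \left(-49\right) \left(-94\right) = 4606$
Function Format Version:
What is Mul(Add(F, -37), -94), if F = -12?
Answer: 4606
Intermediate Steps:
Mul(Add(F, -37), -94) = Mul(Add(-12, -37), -94) = Mul(-49, -94) = 4606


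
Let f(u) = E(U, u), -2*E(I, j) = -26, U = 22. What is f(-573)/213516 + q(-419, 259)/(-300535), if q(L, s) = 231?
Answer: -45415241/64169031060 ≈ -0.00070774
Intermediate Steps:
E(I, j) = 13 (E(I, j) = -½*(-26) = 13)
f(u) = 13
f(-573)/213516 + q(-419, 259)/(-300535) = 13/213516 + 231/(-300535) = 13*(1/213516) + 231*(-1/300535) = 13/213516 - 231/300535 = -45415241/64169031060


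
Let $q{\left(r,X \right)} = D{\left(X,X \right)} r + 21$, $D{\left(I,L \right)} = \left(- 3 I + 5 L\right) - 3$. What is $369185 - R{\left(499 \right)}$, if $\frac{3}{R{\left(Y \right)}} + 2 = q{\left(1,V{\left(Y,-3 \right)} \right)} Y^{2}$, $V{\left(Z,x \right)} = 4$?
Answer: $\frac{796704183479}{2158008} \approx 3.6919 \cdot 10^{5}$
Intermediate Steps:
$D{\left(I,L \right)} = -3 - 3 I + 5 L$
$q{\left(r,X \right)} = 21 + r \left(-3 + 2 X\right)$ ($q{\left(r,X \right)} = \left(-3 - 3 X + 5 X\right) r + 21 = \left(-3 + 2 X\right) r + 21 = r \left(-3 + 2 X\right) + 21 = 21 + r \left(-3 + 2 X\right)$)
$R{\left(Y \right)} = \frac{3}{-2 + 26 Y^{2}}$ ($R{\left(Y \right)} = \frac{3}{-2 + \left(21 + 1 \left(-3 + 2 \cdot 4\right)\right) Y^{2}} = \frac{3}{-2 + \left(21 + 1 \left(-3 + 8\right)\right) Y^{2}} = \frac{3}{-2 + \left(21 + 1 \cdot 5\right) Y^{2}} = \frac{3}{-2 + \left(21 + 5\right) Y^{2}} = \frac{3}{-2 + 26 Y^{2}}$)
$369185 - R{\left(499 \right)} = 369185 - \frac{3}{2 \left(-1 + 13 \cdot 499^{2}\right)} = 369185 - \frac{3}{2 \left(-1 + 13 \cdot 249001\right)} = 369185 - \frac{3}{2 \left(-1 + 3237013\right)} = 369185 - \frac{3}{2 \cdot 3237012} = 369185 - \frac{3}{2} \cdot \frac{1}{3237012} = 369185 - \frac{1}{2158008} = \frac{796704183479}{2158008}$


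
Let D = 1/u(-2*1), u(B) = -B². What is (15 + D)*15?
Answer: 885/4 ≈ 221.25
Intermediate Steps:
D = -¼ (D = 1/(-(-2*1)²) = 1/(-1*(-2)²) = 1/(-1*4) = 1/(-4) = -¼ ≈ -0.25000)
(15 + D)*15 = (15 - ¼)*15 = (59/4)*15 = 885/4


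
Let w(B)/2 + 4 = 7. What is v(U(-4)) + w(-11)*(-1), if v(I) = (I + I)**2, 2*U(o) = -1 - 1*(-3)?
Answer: -2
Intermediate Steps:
U(o) = 1 (U(o) = (-1 - 1*(-3))/2 = (-1 + 3)/2 = (1/2)*2 = 1)
w(B) = 6 (w(B) = -8 + 2*7 = -8 + 14 = 6)
v(I) = 4*I**2 (v(I) = (2*I)**2 = 4*I**2)
v(U(-4)) + w(-11)*(-1) = 4*1**2 + 6*(-1) = 4*1 - 6 = 4 - 6 = -2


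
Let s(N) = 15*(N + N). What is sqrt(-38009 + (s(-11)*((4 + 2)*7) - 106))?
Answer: 15*I*sqrt(231) ≈ 227.98*I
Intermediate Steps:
s(N) = 30*N (s(N) = 15*(2*N) = 30*N)
sqrt(-38009 + (s(-11)*((4 + 2)*7) - 106)) = sqrt(-38009 + ((30*(-11))*((4 + 2)*7) - 106)) = sqrt(-38009 + (-1980*7 - 106)) = sqrt(-38009 + (-330*42 - 106)) = sqrt(-38009 + (-13860 - 106)) = sqrt(-38009 - 13966) = sqrt(-51975) = 15*I*sqrt(231)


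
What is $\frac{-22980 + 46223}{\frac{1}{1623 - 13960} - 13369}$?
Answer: $- \frac{286748891}{164933354} \approx -1.7386$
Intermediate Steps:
$\frac{-22980 + 46223}{\frac{1}{1623 - 13960} - 13369} = \frac{23243}{\frac{1}{1623 - 13960} - 13369} = \frac{23243}{\frac{1}{-12337} - 13369} = \frac{23243}{- \frac{1}{12337} - 13369} = \frac{23243}{- \frac{164933354}{12337}} = 23243 \left(- \frac{12337}{164933354}\right) = - \frac{286748891}{164933354}$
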